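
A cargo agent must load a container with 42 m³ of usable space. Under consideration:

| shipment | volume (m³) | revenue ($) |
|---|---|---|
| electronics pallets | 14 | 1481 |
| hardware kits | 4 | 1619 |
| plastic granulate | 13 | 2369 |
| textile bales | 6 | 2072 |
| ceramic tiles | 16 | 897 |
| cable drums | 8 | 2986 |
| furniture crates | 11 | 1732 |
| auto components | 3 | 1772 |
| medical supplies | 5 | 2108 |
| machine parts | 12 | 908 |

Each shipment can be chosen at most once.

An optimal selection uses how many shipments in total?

6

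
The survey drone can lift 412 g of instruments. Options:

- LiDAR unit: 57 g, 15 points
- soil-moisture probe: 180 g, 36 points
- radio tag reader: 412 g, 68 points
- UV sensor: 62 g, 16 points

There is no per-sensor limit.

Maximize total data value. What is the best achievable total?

107

Taking the top-ratio sensors first gives 7×LiDAR unit for 105 (399 g).
The 114 g tied up in 2×LiDAR unit is better spent on 2×UV sensor — total rises to 107 (409 g).
The spare 3 g is too small for any remaining sensor, and no exchange beats 107.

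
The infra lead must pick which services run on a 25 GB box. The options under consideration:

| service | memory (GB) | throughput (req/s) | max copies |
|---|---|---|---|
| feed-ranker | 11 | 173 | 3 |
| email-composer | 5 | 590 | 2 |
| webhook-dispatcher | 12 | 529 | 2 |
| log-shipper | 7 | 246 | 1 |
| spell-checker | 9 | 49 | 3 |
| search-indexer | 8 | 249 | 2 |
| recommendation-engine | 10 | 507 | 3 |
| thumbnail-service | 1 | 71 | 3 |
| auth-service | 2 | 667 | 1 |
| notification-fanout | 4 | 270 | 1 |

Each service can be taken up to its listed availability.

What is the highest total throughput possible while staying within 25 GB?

2567

Taking the top-ratio services first gives 2×email-composer + 3×thumbnail-service + auth-service + notification-fanout for 2330 (19 GB).
Replace notification-fanout with recommendation-engine: the trade gains 237 net, giving 2567 at 25 GB.
Every other selection either busts 25 GB or exceeds an availability limit or fails to beat 2567.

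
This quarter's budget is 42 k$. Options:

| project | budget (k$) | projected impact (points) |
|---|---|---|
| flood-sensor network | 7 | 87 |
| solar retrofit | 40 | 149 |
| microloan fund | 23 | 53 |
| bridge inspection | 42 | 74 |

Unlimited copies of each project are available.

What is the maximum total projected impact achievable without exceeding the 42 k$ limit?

Ranking by ratio (projected impact/k$): flood-sensor network 12.43, solar retrofit 3.73, microloan fund 2.30, bridge inspection 1.76.
Best packing: 6×flood-sensor network — 42 k$, 522 total.
Nothing else within 42 k$ beats 522.

522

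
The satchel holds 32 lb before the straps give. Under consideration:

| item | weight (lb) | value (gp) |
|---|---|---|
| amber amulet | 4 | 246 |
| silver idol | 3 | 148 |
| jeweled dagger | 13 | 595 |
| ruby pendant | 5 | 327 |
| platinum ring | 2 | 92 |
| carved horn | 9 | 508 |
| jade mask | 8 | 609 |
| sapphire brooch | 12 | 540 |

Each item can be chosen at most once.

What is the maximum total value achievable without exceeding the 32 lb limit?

1930

Density check — jade mask 76.12, ruby pendant 65.40, amber amulet 61.50 are the best per lb.
Best packing: amber amulet + silver idol + ruby pendant + platinum ring + carved horn + jade mask — 31 lb, 1930 total.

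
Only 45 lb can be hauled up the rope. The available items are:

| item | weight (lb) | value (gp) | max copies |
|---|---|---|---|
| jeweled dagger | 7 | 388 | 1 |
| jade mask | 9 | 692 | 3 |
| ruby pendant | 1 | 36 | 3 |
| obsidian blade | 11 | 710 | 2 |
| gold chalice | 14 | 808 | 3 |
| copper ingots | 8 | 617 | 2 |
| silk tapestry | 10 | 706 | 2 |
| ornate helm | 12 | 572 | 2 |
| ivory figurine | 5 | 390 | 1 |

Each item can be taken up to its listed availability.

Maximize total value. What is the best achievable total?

A density-first pass picks 2×jade mask + 3×ruby pendant + 2×copper ingots + ivory figurine — 3116 at 42 lb.
Reworking the packing: 3×jade mask + copper ingots + silk tapestry uses 45 lb and improves the total to 3399.

3399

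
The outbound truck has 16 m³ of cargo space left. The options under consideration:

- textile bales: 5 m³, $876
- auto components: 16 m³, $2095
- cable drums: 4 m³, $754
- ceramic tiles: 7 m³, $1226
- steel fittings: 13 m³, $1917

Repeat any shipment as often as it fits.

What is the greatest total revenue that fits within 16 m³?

The ratio ordering already packs tightly: 4×cable drums, 16 m³, 3016.
No other feasible combination exceeds 3016.

3016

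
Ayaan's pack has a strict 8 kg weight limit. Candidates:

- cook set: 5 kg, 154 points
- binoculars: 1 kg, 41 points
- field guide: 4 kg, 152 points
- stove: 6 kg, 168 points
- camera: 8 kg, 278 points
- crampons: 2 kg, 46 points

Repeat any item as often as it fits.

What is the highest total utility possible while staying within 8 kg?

Best packing: 8×binoculars — 8 kg, 328 total.
That's the maximum — no swap from here does better than 328.

328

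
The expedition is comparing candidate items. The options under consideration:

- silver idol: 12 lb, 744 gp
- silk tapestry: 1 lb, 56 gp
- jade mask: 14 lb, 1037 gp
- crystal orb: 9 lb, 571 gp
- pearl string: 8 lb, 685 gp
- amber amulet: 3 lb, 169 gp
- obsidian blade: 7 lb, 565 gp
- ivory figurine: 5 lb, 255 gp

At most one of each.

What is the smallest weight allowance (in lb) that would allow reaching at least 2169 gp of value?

29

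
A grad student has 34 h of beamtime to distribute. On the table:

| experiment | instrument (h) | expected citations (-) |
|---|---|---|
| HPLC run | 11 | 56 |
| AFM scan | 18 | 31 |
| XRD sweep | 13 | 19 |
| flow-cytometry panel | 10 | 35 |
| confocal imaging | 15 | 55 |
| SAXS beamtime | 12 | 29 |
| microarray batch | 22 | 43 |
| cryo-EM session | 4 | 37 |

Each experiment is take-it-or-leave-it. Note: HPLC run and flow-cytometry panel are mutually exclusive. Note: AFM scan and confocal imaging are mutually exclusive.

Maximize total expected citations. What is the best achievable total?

148

Taking HPLC run + confocal imaging + cryo-EM session: 30 h used, 148 in expected citations.
No other feasible combination exceeds 148.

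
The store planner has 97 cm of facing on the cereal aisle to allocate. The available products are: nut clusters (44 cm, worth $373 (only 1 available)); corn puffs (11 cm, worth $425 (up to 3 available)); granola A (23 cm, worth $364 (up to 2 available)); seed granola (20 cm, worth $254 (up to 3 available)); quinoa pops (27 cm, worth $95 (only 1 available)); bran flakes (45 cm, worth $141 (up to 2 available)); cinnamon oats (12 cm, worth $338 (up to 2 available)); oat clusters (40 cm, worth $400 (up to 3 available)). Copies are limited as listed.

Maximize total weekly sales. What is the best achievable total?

2459

Greedy by ratio would take 3×corn puffs + granola A + 2×cinnamon oats: 80 cm used, total 2315.
Replace granola A with 2×seed granola: the trade gains 144 net, giving 2459 at 97 cm.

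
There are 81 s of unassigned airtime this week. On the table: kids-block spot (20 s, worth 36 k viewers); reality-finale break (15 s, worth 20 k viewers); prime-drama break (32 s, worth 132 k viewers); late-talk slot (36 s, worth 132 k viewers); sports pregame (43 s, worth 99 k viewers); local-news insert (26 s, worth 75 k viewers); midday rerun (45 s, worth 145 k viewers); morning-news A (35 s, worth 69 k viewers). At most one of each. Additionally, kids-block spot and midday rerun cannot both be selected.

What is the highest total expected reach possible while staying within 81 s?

Ranking by ratio (expected reach/s): prime-drama break 4.12, late-talk slot 3.67, midday rerun 3.22, local-news insert 2.88.
Greedy by ratio would take prime-drama break + late-talk slot: 68 s used, total 264.
Replace late-talk slot with midday rerun: the trade gains 13 net, giving 277 at 77 s.
Late-talk slot + midday rerun matches that 277 at 81 s; no feasible combination exceeds it.

277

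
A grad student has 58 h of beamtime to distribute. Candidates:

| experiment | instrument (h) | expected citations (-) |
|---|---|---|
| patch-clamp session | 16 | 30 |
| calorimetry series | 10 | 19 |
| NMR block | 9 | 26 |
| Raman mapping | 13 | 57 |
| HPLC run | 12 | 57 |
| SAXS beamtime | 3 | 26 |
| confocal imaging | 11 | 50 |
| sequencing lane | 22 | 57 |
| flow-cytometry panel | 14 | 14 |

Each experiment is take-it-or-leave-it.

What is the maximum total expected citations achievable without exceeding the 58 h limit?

235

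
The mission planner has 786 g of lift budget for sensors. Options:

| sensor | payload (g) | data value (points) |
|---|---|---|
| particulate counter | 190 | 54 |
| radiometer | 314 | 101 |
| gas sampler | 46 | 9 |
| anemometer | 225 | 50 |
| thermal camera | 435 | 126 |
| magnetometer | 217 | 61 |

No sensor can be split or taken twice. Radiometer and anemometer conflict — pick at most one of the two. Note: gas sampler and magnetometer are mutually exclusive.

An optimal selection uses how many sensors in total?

2

Best achievable data value is 227.
One optimal bundle: radiometer + thermal camera (749 g).
All optima have 2 sensors.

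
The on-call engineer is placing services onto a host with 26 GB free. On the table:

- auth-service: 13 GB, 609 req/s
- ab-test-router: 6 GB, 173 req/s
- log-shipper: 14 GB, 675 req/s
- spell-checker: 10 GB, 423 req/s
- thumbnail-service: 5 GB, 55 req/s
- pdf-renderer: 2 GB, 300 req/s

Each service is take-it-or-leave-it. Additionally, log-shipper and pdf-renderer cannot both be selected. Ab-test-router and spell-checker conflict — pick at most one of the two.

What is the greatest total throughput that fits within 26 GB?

1332

Ranking by ratio (throughput/GB): pdf-renderer 150.00, log-shipper 48.21, auth-service 46.85.
Auth-service + spell-checker + pdf-renderer uses 25 of the 26 GB and totals 1332.
That's the maximum — no feasible swap from here does better than 1332.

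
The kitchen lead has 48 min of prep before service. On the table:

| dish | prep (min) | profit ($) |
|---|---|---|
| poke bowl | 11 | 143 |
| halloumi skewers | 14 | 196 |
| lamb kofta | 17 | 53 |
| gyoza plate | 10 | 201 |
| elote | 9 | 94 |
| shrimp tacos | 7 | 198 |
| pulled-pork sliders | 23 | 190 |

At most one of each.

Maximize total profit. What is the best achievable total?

738

The ratio ordering already packs tightly: poke bowl + halloumi skewers + gyoza plate + shrimp tacos, 42 min, 738.
An exhaustive check of the 128 subsets confirms 738.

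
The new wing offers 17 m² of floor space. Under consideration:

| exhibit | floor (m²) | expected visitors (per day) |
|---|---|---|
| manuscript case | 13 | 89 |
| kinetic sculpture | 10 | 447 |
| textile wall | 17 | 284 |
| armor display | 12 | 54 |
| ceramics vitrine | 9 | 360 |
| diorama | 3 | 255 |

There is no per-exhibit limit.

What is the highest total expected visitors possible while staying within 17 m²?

By expected visitors per m²: diorama 85.00, kinetic sculpture 44.70, ceramics vitrine 40.00 lead.
5×diorama uses 15 of the 17 m² and totals 1275.
Nothing else within 17 m² beats 1275.

1275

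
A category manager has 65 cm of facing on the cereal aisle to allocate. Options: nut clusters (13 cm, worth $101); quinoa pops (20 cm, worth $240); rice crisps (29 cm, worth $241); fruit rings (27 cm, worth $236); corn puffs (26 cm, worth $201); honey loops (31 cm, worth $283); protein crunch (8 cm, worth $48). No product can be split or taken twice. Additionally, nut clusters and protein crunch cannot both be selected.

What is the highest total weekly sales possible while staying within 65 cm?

624

Best packing: nut clusters + quinoa pops + honey loops — 64 cm, 624 total.
Next best is nut clusters + quinoa pops + rice crisps at 582 (62 cm) — short by 42.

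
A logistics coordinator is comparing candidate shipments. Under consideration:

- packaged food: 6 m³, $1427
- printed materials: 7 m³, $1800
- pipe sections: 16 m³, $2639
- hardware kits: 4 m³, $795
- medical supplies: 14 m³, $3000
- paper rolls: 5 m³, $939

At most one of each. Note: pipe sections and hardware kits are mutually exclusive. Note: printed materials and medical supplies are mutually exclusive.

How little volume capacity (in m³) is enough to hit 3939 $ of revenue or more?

Minimise m³ subject to total revenue ≥ 3939.
Taking packaged food + printed materials + hardware kits gives 4022 (≥ 3939) for 17 m³.
No combination under 17 m³ hits 3939.

17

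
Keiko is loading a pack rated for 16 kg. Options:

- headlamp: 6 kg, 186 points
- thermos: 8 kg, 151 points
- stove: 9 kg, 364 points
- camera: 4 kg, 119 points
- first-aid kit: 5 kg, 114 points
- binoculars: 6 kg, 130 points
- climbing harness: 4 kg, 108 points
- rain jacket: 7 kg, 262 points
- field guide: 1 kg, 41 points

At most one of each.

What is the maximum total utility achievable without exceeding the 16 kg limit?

626

Greedy by ratio would take headlamp + stove + field guide: 16 kg used, total 591.
Replace headlamp and field guide with rain jacket: the trade gains 35 net, giving 626 at 16 kg.
An exhaustive check of the 512 subsets confirms 626.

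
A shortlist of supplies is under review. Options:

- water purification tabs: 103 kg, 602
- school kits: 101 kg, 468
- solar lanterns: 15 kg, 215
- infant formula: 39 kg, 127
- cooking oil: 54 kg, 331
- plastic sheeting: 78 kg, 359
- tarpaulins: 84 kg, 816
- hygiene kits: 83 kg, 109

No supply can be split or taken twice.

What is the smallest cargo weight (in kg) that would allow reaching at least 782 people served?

84

Look for the lowest-cargo combination reaching 782.
tarpaulins: 816 people served at 84 kg.
Below 84 kg the best achievable stays under 782.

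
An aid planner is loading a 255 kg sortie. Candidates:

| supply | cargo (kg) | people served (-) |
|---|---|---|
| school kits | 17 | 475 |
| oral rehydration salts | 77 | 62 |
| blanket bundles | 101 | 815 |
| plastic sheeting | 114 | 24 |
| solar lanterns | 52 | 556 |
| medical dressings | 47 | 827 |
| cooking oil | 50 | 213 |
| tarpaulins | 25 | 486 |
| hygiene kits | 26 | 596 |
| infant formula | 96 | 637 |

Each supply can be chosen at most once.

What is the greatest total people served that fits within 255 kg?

3280

By people served per kg: school kits 27.94, hygiene kits 22.92, tarpaulins 19.44 lead.
A density-first pass picks school kits + solar lanterns + medical dressings + cooking oil + tarpaulins + hygiene kits — 3153 at 217 kg.
Dropping school kits and cooking oil frees 67 kg; slotting in blanket bundles (101 kg) lifts the total to 3280 at 251 kg.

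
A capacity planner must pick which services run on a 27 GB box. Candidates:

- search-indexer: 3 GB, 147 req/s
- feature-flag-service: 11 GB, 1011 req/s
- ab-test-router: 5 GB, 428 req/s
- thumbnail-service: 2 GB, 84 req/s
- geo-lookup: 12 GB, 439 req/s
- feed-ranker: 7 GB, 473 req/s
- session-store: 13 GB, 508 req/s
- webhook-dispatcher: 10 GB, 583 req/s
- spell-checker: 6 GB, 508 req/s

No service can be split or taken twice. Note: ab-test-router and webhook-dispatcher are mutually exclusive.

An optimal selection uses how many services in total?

Best achievable throughput is 2178.
For example search-indexer + feature-flag-service + ab-test-router + thumbnail-service + spell-checker achieves it, using 27 GB.
Every optimal selection uses 5 services.

5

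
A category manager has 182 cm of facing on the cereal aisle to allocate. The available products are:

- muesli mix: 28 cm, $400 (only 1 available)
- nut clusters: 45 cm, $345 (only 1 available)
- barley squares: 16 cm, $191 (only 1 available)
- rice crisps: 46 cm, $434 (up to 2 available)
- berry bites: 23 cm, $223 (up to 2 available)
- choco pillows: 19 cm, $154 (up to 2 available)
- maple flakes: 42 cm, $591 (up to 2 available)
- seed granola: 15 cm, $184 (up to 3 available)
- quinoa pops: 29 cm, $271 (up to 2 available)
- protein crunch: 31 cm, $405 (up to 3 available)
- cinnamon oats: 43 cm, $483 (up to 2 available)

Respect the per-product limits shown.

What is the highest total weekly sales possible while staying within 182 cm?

2401

Taking the top-ratio products first gives muesli mix + 2×maple flakes + 2×protein crunch for 2392 (174 cm).
Replace protein crunch with barley squares + berry bites: the trade gains 9 net, giving 2401 at 182 cm.
No other feasible combination exceeds 2401.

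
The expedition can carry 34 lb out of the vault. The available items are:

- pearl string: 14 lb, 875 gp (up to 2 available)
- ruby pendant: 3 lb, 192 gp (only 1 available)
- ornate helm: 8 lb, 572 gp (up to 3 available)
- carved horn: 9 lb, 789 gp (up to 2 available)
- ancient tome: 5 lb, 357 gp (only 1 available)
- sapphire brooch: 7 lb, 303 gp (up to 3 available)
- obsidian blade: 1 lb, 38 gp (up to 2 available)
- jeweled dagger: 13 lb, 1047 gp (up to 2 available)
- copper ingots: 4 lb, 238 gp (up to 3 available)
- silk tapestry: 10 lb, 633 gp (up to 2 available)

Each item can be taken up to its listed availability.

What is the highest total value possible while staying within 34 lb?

Ruby pendant + 2×carved horn + jeweled dagger uses 34 of the 34 lb and totals 2817.
No other feasible combination exceeds 2817.

2817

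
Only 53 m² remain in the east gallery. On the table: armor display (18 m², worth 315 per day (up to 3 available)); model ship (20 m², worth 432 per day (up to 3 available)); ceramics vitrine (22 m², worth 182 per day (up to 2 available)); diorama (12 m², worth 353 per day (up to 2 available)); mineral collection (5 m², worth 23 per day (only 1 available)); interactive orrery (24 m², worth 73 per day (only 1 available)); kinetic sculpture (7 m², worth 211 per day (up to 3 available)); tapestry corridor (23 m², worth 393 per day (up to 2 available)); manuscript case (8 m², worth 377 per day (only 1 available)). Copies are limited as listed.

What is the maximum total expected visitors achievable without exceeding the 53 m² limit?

1716

Taking 2×diorama + 3×kinetic sculpture + manuscript case: 53 m² used, 1716 in expected visitors.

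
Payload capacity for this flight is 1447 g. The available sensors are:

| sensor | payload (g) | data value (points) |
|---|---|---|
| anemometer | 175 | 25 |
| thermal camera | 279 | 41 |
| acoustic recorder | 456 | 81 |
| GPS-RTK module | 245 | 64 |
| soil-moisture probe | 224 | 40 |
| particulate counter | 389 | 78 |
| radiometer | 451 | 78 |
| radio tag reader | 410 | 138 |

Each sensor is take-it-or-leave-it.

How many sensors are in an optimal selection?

5

Best achievable data value is 345.
anemometer + GPS-RTK module + soil-moisture probe + particulate counter + radio tag reader hits 345 at 1443 g.
Any selection reaching 345 contains exactly 5 sensors.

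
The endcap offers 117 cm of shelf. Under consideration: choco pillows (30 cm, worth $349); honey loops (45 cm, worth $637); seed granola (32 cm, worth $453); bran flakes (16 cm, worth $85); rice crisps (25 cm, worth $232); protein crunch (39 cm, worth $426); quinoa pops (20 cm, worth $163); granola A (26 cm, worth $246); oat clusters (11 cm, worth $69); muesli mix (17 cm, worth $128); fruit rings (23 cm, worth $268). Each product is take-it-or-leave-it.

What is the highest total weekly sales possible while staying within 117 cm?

1516

Taking the top-ratio products first gives honey loops + seed granola + muesli mix + fruit rings for 1486 (117 cm).
The 40 cm tied up in muesli mix and fruit rings is better spent on protein crunch — total rises to 1516 (116 cm).
Next best is honey loops + seed granola + muesli mix + fruit rings at 1486 (117 cm) — short by 30.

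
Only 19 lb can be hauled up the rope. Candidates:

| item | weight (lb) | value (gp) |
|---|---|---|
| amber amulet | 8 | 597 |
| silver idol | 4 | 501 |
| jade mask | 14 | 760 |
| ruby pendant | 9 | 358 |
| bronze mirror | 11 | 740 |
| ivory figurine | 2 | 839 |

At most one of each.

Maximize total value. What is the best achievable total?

A density-first pass picks amber amulet + silver idol + ivory figurine — 1937 at 14 lb.
Dropping amber amulet frees 8 lb; slotting in bronze mirror (11 lb) lifts the total to 2080 at 17 lb.
Next best is amber amulet + silver idol + ivory figurine at 1937 (14 lb) — short by 143.

2080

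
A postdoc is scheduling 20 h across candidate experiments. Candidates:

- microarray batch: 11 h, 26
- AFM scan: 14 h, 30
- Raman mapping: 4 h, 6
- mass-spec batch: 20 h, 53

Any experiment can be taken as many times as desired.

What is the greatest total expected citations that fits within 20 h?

Taking mass-spec batch: 20 h used, 53 in expected citations.
Every other selection either busts 20 h or fails to beat 53.

53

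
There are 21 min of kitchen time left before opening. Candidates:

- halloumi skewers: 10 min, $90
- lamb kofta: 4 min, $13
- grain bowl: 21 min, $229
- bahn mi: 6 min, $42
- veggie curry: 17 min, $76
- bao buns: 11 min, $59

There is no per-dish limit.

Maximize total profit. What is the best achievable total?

Grain bowl uses 21 of the 21 min and totals 229.
No other feasible combination exceeds 229.

229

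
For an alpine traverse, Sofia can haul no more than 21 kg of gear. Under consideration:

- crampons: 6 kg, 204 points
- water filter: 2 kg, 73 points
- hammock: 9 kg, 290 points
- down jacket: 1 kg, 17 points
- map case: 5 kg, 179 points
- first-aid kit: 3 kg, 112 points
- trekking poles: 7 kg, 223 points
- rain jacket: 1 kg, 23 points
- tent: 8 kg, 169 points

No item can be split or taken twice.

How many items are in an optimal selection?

The maximum utility within 21 kg is 718.
One optimal bundle: crampons + map case + first-aid kit + trekking poles (21 kg).
All optima have 4 items.

4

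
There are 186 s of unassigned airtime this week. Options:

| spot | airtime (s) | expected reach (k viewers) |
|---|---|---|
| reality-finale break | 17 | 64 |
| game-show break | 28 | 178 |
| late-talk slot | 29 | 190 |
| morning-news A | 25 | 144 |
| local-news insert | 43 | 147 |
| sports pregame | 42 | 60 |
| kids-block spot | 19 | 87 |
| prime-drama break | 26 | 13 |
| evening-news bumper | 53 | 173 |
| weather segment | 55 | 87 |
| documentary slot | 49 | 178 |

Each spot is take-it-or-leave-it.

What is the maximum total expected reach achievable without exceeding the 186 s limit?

863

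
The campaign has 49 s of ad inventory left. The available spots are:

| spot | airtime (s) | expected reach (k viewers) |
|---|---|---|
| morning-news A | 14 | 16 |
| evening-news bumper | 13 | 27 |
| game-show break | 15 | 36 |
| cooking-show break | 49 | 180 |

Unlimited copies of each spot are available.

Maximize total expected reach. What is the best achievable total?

180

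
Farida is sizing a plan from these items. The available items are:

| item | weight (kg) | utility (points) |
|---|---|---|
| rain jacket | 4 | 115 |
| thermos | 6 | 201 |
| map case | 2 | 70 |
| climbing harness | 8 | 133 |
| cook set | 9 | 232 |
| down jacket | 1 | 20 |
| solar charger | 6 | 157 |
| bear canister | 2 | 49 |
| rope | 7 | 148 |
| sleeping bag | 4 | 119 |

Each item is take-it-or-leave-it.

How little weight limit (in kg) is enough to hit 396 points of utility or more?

Need the lightest bundle worth ≥ 396.
rain jacket + thermos + map case + down jacket reaches 406 using 13 kg.
Any bundle with less than 13 kg falls short of 396.

13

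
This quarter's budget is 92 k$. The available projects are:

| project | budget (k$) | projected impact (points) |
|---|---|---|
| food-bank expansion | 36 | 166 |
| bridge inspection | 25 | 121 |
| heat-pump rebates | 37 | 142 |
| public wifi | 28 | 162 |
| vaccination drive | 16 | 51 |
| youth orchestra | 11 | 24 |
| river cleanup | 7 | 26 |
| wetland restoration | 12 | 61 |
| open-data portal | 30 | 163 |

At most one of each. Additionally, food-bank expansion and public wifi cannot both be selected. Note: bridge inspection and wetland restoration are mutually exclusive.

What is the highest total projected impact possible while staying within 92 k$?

472

Ranking by ratio (projected impact/k$): public wifi 5.79, open-data portal 5.43, wetland restoration 5.08.
Filling by ratio: public wifi + youth orchestra + river cleanup + wetland restoration + open-data portal for 436, with 4 k$ left unused.
Dropping youth orchestra and wetland restoration frees 23 k$; slotting in bridge inspection (25 k$) lifts the total to 472 at 90 k$.
Next best is food-bank expansion + bridge inspection + open-data portal at 450 (91 k$) — short by 22.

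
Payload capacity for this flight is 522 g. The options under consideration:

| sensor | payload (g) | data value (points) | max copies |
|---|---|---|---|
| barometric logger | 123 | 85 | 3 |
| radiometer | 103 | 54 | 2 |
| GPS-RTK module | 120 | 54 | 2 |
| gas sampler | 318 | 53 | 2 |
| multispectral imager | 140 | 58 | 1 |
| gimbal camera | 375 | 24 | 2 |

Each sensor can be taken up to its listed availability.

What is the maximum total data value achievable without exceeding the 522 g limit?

Ranking by ratio (data value/g): barometric logger 0.69, radiometer 0.52, GPS-RTK module 0.45, multispectral imager 0.41.
The ratio heuristic lands on 3×barometric logger + radiometer (309) but leaves 50 g idle.
Replace radiometer with multispectral imager: the trade gains 4 net, giving 313 at 509 g.
Nothing else within 522 g beats 313.

313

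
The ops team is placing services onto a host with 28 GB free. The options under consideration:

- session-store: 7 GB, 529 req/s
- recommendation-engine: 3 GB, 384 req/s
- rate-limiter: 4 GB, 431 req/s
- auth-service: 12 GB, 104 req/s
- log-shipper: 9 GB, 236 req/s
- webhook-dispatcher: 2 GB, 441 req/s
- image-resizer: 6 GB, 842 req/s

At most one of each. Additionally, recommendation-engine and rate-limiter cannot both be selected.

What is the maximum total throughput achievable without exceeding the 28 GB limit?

2479

By throughput per GB: webhook-dispatcher 220.50, image-resizer 140.33, recommendation-engine 128.00 lead.
Taking session-store + rate-limiter + log-shipper + webhook-dispatcher + image-resizer: 28 GB used, 2479 in throughput.
That's the maximum — no feasible swap from here does better than 2479.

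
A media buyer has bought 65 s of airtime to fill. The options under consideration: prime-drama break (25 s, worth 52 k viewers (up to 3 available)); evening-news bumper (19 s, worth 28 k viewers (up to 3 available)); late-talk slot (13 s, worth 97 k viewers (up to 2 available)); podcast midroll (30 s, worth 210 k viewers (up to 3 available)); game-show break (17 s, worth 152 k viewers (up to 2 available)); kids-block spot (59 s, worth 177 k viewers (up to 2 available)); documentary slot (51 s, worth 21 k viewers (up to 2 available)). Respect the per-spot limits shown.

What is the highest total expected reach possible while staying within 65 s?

514

Ranking by ratio (expected reach/s): game-show break 8.94, late-talk slot 7.46, podcast midroll 7.00.
Filling by ratio: 2×late-talk slot + 2×game-show break for 498, with 5 s left unused.
Replace 2×late-talk slot with podcast midroll: the trade gains 16 net, giving 514 at 64 s.
That's the maximum — no swap from here does better than 514.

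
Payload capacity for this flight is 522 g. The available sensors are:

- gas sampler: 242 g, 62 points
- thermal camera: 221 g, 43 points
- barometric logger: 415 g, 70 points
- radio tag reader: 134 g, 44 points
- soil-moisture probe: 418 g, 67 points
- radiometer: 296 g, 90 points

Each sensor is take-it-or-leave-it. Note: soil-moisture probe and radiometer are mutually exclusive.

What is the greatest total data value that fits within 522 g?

Best packing: radio tag reader + radiometer — 430 g, 134 total.
Every other selection either busts 522 g or breaks a pairing rule or fails to beat 134.

134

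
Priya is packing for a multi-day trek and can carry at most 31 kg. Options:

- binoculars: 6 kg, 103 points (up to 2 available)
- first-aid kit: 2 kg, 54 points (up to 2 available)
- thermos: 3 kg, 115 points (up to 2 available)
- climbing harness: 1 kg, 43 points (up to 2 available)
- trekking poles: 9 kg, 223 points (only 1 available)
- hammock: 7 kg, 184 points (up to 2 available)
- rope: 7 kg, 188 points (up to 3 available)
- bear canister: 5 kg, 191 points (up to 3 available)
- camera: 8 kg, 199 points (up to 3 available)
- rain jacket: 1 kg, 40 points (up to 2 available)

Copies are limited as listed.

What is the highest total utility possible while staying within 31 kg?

1117

Taking the top-ratio items first gives 2×first-aid kit + 2×thermos + 2×climbing harness + 3×bear canister + 2×rain jacket for 1077 (29 kg).
Replace 2×first-aid kit and rain jacket with rope: the trade gains 40 net, giving 1117 at 31 kg.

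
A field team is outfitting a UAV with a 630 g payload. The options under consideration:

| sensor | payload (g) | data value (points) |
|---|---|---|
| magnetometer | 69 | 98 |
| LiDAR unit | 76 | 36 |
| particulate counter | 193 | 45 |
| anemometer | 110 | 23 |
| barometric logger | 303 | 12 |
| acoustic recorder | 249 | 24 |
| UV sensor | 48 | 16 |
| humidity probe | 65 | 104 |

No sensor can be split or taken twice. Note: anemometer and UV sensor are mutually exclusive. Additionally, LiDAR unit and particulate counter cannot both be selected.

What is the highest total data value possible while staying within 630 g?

Magnetometer + particulate counter + acoustic recorder + UV sensor + humidity probe uses 624 of the 630 g and totals 287.
Every other selection either busts 630 g or breaks a pairing rule or fails to beat 287.

287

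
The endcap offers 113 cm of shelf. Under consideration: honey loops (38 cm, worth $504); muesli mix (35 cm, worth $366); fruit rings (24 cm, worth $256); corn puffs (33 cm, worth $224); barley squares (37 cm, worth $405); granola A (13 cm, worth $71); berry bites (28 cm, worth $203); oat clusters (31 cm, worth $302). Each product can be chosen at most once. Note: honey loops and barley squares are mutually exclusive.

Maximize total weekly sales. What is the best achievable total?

Taking honey loops + muesli mix + fruit rings + granola A: 110 cm used, 1197 in weekly sales.

1197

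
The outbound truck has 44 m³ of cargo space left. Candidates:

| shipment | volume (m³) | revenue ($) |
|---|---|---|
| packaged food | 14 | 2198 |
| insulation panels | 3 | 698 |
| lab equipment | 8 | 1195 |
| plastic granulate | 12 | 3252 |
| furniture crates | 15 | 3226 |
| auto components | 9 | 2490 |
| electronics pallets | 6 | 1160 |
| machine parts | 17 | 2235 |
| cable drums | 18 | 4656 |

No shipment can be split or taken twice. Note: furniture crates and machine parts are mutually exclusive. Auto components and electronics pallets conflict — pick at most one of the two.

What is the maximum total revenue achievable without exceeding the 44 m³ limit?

11096

Density check — auto components 276.67, plastic granulate 271.00, cable drums 258.67 are the best per m³.
Taking insulation panels + plastic granulate + auto components + cable drums: 42 m³ used, 11096 in revenue.
Nothing else feasible within 44 m³ beats 11096.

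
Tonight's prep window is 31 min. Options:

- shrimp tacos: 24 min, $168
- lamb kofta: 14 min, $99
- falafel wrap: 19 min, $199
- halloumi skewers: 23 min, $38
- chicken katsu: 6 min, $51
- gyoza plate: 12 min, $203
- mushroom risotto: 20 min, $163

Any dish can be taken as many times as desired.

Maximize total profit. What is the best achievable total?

By profit per min: gyoza plate 16.92, falafel wrap 10.47, chicken katsu 8.50, mushroom risotto 8.15 lead.
The ratio ordering already packs tightly: chicken katsu + 2×gyoza plate, 30 min, 457.
That's the maximum — no swap from here does better than 457.

457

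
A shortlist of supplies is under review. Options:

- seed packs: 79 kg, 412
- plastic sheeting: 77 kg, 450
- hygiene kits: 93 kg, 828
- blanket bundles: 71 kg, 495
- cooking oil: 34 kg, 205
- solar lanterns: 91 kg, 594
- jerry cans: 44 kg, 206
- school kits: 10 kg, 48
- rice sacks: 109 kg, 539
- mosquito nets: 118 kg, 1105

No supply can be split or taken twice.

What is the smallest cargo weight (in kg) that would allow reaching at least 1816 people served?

Need the lightest bundle worth ≥ 1816.
hygiene kits + mosquito nets: 1933 people served at 211 kg.
Any bundle with less than 211 kg falls short of 1816.

211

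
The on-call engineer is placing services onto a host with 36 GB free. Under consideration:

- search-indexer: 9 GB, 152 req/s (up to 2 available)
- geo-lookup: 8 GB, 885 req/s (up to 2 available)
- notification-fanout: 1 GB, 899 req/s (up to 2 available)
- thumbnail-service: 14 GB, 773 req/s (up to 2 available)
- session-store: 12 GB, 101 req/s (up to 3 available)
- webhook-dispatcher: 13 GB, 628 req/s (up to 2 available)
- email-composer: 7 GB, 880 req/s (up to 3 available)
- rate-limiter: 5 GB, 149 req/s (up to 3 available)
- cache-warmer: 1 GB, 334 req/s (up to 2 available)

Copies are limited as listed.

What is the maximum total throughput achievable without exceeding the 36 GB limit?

5996

A density-first pass picks geo-lookup + 2×notification-fanout + 3×email-composer + 2×cache-warmer — 5991 at 33 GB.
The 7 GB tied up in email-composer is better spent on geo-lookup — total rises to 5996 (34 GB).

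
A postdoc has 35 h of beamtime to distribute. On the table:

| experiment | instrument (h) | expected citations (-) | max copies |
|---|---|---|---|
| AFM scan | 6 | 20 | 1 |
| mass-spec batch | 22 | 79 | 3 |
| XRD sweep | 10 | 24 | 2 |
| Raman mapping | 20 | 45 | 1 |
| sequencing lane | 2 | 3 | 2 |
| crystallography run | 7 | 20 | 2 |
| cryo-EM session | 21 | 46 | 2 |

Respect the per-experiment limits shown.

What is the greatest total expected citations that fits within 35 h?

Best packing: AFM scan + mass-spec batch + crystallography run — 35 h, 119 total.
Nothing else within 35 h beats 119.

119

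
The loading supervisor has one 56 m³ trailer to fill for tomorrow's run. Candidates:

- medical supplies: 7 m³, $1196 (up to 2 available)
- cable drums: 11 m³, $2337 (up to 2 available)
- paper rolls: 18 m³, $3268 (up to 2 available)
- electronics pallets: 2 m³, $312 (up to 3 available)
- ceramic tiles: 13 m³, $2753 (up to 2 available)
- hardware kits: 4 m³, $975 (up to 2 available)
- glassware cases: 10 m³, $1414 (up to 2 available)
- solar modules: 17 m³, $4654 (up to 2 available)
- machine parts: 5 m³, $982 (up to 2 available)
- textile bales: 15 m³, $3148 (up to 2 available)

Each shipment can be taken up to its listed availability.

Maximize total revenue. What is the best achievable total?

14018

Density check — solar modules 273.76, hardware kits 243.75, cable drums 212.45, ceramic tiles 211.77 are the best per m³.
Filling by ratio: cable drums + electronics pallets + 2×hardware kits + 2×solar modules for 13907, with 1 m³ left unused.
Using the slack differently, ceramic tiles + hardware kits + 2×solar modules + machine parts comes to 14018 at 56 m³.
Every other selection either busts 56 m³ or exceeds an availability limit or fails to beat 14018.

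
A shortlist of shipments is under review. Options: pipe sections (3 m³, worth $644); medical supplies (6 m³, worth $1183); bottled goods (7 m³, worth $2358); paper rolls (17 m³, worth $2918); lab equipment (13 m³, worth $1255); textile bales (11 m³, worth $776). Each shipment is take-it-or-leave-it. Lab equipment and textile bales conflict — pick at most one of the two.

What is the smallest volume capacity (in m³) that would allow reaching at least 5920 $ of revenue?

27

Look for the lowest-volume combination reaching 5920.
Taking pipe sections + bottled goods + paper rolls gives 5920 (≥ 5920) for 27 m³.
Below 27 m³ the best achievable stays under 5920.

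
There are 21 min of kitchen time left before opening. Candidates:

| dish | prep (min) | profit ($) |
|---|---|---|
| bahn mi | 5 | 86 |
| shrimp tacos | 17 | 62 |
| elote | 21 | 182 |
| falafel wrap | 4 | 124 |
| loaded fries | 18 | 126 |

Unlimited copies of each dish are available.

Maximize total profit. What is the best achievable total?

5×falafel wrap uses 20 of the 21 min and totals 620.

620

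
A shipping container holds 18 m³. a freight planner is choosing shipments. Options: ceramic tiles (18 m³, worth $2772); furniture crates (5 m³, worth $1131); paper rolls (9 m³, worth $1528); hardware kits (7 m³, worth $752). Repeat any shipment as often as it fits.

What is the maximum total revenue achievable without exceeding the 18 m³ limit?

3393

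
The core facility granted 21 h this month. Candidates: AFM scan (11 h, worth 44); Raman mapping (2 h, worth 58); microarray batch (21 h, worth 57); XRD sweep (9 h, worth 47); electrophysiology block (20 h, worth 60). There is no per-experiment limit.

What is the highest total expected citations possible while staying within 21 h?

Taking 10×Raman mapping: 20 h used, 580 in expected citations.

580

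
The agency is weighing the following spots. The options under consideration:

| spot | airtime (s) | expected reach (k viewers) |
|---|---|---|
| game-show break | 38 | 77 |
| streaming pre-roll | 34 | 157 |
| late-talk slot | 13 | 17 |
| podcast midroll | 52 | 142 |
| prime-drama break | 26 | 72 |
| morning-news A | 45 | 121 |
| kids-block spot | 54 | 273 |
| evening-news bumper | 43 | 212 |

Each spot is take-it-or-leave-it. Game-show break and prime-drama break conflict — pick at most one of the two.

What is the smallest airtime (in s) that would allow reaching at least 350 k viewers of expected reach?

Need the lightest bundle worth ≥ 350.
Taking streaming pre-roll + evening-news bumper gives 369 (≥ 350) for 77 s.
Below 77 s the best achievable stays under 350.

77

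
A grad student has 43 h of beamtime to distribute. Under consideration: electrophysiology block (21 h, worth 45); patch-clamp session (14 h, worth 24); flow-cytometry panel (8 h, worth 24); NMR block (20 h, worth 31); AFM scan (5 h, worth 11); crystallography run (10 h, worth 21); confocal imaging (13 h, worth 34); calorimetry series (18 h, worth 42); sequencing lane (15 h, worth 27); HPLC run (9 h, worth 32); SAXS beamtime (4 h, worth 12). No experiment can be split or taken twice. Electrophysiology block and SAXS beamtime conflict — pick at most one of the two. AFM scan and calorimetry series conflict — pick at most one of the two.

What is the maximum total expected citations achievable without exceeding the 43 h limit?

Flow-cytometry panel + AFM scan + confocal imaging + HPLC run + SAXS beamtime uses 39 of the 43 h and totals 113.
The spare 4 h is too small for any remaining experiment, and no feasible exchange beats 113.

113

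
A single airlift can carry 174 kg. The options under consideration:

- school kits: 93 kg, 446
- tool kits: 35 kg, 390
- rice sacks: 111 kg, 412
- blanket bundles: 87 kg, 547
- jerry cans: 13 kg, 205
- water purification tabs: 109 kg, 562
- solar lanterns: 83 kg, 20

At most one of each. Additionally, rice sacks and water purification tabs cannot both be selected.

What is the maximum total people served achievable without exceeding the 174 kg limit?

1157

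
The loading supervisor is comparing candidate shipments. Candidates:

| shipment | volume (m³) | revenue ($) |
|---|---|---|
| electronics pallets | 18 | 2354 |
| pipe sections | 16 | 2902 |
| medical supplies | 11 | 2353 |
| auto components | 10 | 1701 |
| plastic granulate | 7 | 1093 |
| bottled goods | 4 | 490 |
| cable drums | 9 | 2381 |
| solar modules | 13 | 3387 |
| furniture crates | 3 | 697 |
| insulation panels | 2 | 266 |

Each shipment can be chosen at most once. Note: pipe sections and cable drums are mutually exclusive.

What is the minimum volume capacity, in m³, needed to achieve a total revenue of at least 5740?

22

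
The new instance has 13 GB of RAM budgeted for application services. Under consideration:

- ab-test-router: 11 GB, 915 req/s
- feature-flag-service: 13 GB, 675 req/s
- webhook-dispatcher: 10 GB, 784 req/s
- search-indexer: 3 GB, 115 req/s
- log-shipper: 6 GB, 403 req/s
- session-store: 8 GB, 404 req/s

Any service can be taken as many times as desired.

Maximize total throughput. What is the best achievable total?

915

The ratio ordering already packs tightly: ab-test-router, 11 GB, 915.
Nothing else within 13 GB beats 915.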